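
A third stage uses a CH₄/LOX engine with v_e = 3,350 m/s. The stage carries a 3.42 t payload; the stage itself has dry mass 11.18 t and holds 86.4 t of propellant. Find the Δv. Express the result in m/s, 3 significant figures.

m₀ = payload + dry + propellant = 3.42 + 11.18 + 86.4 = 101 t.
m_f = payload + dry = 3.42 + 11.18 = 14.6 t.
Δv = v_e · ln(m₀/m_f) = 3350.0 × ln(6.918) = 3350.0 × 1.9341 ≈ 6479.2 m/s.

Δv ≈ 6480 m/s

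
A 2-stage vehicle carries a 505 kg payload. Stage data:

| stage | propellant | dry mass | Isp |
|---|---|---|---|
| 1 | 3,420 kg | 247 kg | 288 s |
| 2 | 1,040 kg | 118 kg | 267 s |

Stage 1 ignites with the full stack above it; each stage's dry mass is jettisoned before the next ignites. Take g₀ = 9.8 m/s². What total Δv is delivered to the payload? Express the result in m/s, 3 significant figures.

Ignition mass of stage 1 = 3,420+247 + 1,040+118 + 505 = 5,330 kg.
Stage 1: m₀ = 5,330 kg, m_f = 5,330 − 3,420 = 1,910 kg; Δv = 288×9.8×ln(2.791) = 2822.4×1.0262 ≈ 2896 m/s.
Stage 2: m₀ = 1,663 kg, m_f = 1,663 − 1,040 = 623 kg; Δv = 267×9.8×ln(2.669) = 2616.6×0.9818 ≈ 2569 m/s.
Total Δv = 2896 + 2569 = 5465 m/s.

Δv ≈ 5470 m/s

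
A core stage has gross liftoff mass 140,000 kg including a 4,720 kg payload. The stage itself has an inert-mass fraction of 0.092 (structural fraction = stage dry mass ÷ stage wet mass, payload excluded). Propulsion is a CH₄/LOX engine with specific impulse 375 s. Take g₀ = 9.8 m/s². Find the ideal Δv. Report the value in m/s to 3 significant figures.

Stage wet mass = m₀ − payload = 140,000 − 4,720 = 135,280 kg.
Stage dry mass = ε × stage wet mass = 0.092 × 135,280 = 12,445.8 kg.
Burnout mass m_f = stage dry + payload = 12,445.8 + 4,720 = 17,165.8 kg.
v_e = Isp · g₀ = 375 × 9.8 = 3675.0 m/s.
Using Δv = v_e ln(m₀/m_f): Δv = v_e · ln(140,000/17,165.8) = 3675.0 × ln(8.156) = 3675.0 × 2.0987 ≈ 7713 m/s.

Δv ≈ 7710 m/s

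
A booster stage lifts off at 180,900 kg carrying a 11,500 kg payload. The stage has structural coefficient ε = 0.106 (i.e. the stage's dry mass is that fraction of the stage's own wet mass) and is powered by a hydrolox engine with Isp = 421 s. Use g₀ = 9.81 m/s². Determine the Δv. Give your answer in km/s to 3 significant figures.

Δv ≈ 7.50 km/s

Stage wet mass = m₀ − payload = 180,900 − 11,500 = 169,400 kg.
Stage dry mass = ε × stage wet mass = 0.106 × 169,400 = 17,956.4 kg.
Burnout mass m_f = stage dry + payload = 17,956.4 + 11,500 = 29,456.4 kg.
v_e = Isp · g₀ = 421 × 9.81 = 4130.0 m/s.
By the Tsiolkovsky rocket equation, Δv = v_e · ln(180,900/29,456.4) = 4130.0 × ln(6.141) = 4130.0 × 1.8150 ≈ 7496 m/s.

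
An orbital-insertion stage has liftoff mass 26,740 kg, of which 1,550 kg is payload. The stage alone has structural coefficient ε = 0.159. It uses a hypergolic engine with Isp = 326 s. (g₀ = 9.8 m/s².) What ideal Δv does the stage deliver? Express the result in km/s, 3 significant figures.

Stage wet mass = m₀ − payload = 26,740 − 1,550 = 25,190 kg.
Stage dry mass = ε × stage wet mass = 0.159 × 25,190 = 4,005.21 kg.
Burnout mass m_f = stage dry + payload = 4,005.21 + 1,550 = 5,555.21 kg.
v_e = Isp · g₀ = 326 × 9.8 = 3194.8 m/s.
Rocket equation: Δv = v_e · ln(26,740/5,555.21) = 3194.8 × ln(4.813) = 3194.8 × 1.5714 ≈ 5020 m/s.

Δv ≈ 5.02 km/s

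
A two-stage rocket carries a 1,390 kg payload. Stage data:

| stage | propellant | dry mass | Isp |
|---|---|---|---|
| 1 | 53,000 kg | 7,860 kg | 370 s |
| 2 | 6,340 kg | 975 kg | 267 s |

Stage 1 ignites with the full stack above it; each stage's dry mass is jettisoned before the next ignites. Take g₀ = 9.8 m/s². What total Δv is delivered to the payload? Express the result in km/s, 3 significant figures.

Δv ≈ 8.61 km/s

Ignition mass of stage 1 = 53,000+7,860 + 6,340+975 + 1,390 = 69,565 kg.
Stage 1: m₀ = 69,565 kg, m_f = 69,565 − 53,000 = 16,565 kg; Δv = 370×9.8×ln(4.2) = 3626.0×1.4350 ≈ 5203 m/s.
Stage 2: m₀ = 8,705 kg, m_f = 8,705 − 6,340 = 2,365 kg; Δv = 267×9.8×ln(3.681) = 2616.6×1.3031 ≈ 3410 m/s.
Total Δv = 5203 + 3410 = 8613 m/s.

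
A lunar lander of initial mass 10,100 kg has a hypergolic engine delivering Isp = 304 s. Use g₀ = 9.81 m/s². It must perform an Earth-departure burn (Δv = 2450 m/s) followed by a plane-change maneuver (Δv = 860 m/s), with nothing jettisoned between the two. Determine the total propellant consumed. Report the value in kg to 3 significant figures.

total propellant consumed ≈ 6770 kg

v_e = Isp · g₀ = 304 × 9.81 = 2982.2 m/s.
After the first burn: m = 10100 × exp(−2450/2982.2) = 10100 × 0.43976 = 4,441.58 kg.
After the second burn: m = 4,441.58 × exp(−860/2982.2) = 4,441.58 × 0.74948 = 3,328.88 kg.
Total propellant = m₀ − m_final = 10100 − 3,328.88 = 6,771.12 kg.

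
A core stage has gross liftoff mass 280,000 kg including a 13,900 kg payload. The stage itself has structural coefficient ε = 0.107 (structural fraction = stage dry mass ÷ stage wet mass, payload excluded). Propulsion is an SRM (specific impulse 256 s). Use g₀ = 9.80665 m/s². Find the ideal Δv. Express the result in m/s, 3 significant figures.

Stage wet mass = m₀ − payload = 280,000 − 13,900 = 266,100 kg.
Stage dry mass = ε × stage wet mass = 0.107 × 266,100 = 28,472.7 kg.
Burnout mass m_f = stage dry + payload = 28,472.7 + 13,900 = 42,372.7 kg.
v_e = Isp · g₀ = 256 × 9.80665 = 2510.5 m/s.
From the ideal rocket equation, Δv = v_e · ln(280,000/42,372.7) = 2510.5 × ln(6.608) = 2510.5 × 1.8883 ≈ 4741 m/s.

Δv ≈ 4740 m/s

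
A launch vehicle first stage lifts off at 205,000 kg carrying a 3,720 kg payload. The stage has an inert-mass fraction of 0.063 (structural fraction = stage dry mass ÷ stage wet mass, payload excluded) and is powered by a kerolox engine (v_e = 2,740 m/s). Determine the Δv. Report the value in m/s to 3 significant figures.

Δv ≈ 6920 m/s

Stage wet mass = m₀ − payload = 205,000 − 3,720 = 201,280 kg.
Stage dry mass = ε × stage wet mass = 0.063 × 201,280 = 12,680.6 kg.
Burnout mass m_f = stage dry + payload = 12,680.6 + 3,720 = 16,400.6 kg.
Using Δv = v_e ln(m₀/m_f): Δv = v_e · ln(205,000/16,400.6) = 2740.0 × ln(12.5) = 2740.0 × 2.5257 ≈ 6920 m/s.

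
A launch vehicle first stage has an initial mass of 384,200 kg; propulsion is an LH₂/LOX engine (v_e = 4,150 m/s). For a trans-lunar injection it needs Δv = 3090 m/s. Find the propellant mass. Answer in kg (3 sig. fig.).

m₀/m_f = exp(Δv / v_e) = exp(3090 / 4150.0) = exp(0.7446) = 2.1056.
m_f = 384,200 / 2.1056 = 182,466 kg, so propellant = m₀ − m_f = 384,200 − 182,466 = 201,734 kg.

propellant mass ≈ 202000 kg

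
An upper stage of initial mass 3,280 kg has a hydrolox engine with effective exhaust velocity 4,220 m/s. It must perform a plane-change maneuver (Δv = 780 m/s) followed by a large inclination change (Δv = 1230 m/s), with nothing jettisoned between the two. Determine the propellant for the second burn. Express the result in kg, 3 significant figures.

propellant for the second burn ≈ 689 kg

After the first burn: m = 3280 × exp(−780/4220.0) = 3280 × 0.83124 = 2,726.47 kg.
After the second burn: m = 2,726.47 × exp(−1230/4220.0) = 2,726.47 × 0.74717 = 2,037.14 kg.
Second-burn propellant = 2,726.47 − 2,037.14 = 689.33 kg.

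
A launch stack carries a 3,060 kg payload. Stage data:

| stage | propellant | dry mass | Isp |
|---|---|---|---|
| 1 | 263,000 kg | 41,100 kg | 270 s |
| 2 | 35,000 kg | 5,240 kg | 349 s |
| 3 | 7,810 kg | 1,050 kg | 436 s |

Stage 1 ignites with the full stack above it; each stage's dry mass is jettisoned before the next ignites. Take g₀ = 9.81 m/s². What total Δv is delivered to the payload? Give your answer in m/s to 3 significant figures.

Δv ≈ 11900 m/s

Ignition mass of stage 1 = 263,000+41,100 + 35,000+5,240 + 7,810+1,050 + 3,060 = 356,260 kg.
Stage 1: m₀ = 356,260 kg, m_f = 356,260 − 263,000 = 93,260 kg; Δv = 270×9.81×ln(3.82) = 2648.7×1.3403 ≈ 3550 m/s.
Stage 2: m₀ = 52,160 kg, m_f = 52,160 − 35,000 = 17,160 kg; Δv = 349×9.81×ln(3.04) = 3423.7×1.1117 ≈ 3806 m/s.
Stage 3: m₀ = 11,920 kg, m_f = 11,920 − 7,810 = 4,110 kg; Δv = 436×9.81×ln(2.9) = 4277.2×1.0648 ≈ 4554 m/s.
Total Δv = 3550 + 3806 + 4554 = 11910 m/s.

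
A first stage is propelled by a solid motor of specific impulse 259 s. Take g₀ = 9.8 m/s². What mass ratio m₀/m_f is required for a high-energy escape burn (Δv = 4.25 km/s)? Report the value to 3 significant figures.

mass ratio ≈ 5.34

v_e = Isp · g₀ = 259 × 9.8 = 2538.2 m/s.
m₀/m_f = exp(Δv / v_e) = exp(4250 / 2538.2) = exp(1.6744) = 5.3357.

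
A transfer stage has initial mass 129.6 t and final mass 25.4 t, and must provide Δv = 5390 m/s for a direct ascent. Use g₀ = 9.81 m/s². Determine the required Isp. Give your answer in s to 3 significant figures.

ln(m₀/m_f) = ln(129600/25400) = ln(5.102) = 1.6297.
v_e = Δv / ln(m₀/m_f) = 5390 / 1.6297 = 3307.3 m/s.
Isp = v_e / g₀ = 3307.3 / 9.81 = 337.1 s.

Isp ≈ 337 s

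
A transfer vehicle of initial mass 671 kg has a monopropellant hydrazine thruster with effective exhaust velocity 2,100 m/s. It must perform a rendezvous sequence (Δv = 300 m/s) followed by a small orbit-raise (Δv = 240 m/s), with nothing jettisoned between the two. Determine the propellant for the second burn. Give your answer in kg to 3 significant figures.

After the first burn: m = 671 × exp(−300/2100.0) = 671 × 0.86688 = 581.676 kg.
After the second burn: m = 581.676 × exp(−240/2100.0) = 581.676 × 0.89200 = 518.855 kg.
Second-burn propellant = 581.676 − 518.855 = 62.821 kg.

propellant for the second burn ≈ 62.8 kg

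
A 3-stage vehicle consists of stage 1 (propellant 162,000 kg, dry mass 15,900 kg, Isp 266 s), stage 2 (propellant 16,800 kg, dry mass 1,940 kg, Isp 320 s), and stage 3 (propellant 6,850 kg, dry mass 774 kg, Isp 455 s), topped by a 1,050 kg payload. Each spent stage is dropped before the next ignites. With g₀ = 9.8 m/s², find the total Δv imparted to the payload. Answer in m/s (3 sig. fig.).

Ignition mass of stage 1 = 162,000+15,900 + 16,800+1,940 + 6,850+774 + 1,050 = 205,314 kg.
Stage 1: m₀ = 205,314 kg, m_f = 205,314 − 162,000 = 43,314 kg; Δv = 266×9.8×ln(4.74) = 2606.8×1.5561 ≈ 4056 m/s.
Stage 2: m₀ = 27,414 kg, m_f = 27,414 − 16,800 = 10,614 kg; Δv = 320×9.8×ln(2.583) = 3136.0×0.9489 ≈ 2976 m/s.
Stage 3: m₀ = 8,674 kg, m_f = 8,674 − 6,850 = 1,824 kg; Δv = 455×9.8×ln(4.755) = 4459.0×1.5593 ≈ 6953 m/s.
Total Δv = 4056 + 2976 + 6953 = 13985 m/s.

Δv ≈ 14000 m/s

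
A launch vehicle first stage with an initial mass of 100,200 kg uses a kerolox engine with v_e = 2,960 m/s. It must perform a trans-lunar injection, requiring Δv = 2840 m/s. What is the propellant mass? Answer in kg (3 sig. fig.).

propellant mass ≈ 61800 kg

Using Δv = v_e ln(m₀/m_f): m₀/m_f = exp(Δv / v_e) = exp(2840 / 2960.0) = exp(0.9595) = 2.6103.
m_f = 100,200 / 2.6103 = 38,386.4 kg, so propellant = m₀ − m_f = 100,200 − 38,386.4 = 61,813.6 kg.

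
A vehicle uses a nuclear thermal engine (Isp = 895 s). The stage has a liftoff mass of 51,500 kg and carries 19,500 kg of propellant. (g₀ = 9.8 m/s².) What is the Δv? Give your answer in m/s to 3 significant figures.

v_e = Isp · g₀ = 895 × 9.8 = 8771.0 m/s.
m_f = m₀ − m_prop = 51,500 − 19,500 = 32,000 kg.
From the ideal rocket equation, Δv = v_e · ln(m₀/m_f) = 8771.0 × ln(1.609) = 8771.0 × 0.4758 ≈ 4173.6 m/s.

Δv ≈ 4170 m/s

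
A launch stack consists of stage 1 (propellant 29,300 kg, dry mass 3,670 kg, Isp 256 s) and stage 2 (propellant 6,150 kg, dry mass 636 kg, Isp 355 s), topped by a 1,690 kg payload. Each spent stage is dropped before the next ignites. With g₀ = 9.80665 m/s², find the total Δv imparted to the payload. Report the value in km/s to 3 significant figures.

Ignition mass of stage 1 = 29,300+3,670 + 6,150+636 + 1,690 = 41,446 kg.
Stage 1: m₀ = 41,446 kg, m_f = 41,446 − 29,300 = 12,146 kg; Δv = 256×9.80665×ln(3.412) = 2510.5×1.2274 ≈ 3081 m/s.
Stage 2: m₀ = 8,476 kg, m_f = 8,476 − 6,150 = 2,326 kg; Δv = 355×9.80665×ln(3.644) = 3481.4×1.2931 ≈ 4502 m/s.
Total Δv = 3081 + 4502 = 7583 m/s.

Δv ≈ 7.58 km/s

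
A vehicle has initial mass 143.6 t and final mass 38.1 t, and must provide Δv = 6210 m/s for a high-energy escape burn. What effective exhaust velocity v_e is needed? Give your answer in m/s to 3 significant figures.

v_e ≈ 4680 m/s

ln(m₀/m_f) = ln(143600/38100) = ln(3.769) = 1.3268.
From the ideal rocket equation, v_e = Δv / ln(m₀/m_f) = 6210 / 1.3268 = 4680.4 m/s.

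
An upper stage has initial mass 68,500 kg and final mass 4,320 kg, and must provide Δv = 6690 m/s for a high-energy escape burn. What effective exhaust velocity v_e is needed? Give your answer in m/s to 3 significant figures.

ln(m₀/m_f) = ln(68500/4320) = ln(15.86) = 2.7636.
From the ideal rocket equation, v_e = Δv / ln(m₀/m_f) = 6690 / 2.7636 = 2420.8 m/s.

v_e ≈ 2420 m/s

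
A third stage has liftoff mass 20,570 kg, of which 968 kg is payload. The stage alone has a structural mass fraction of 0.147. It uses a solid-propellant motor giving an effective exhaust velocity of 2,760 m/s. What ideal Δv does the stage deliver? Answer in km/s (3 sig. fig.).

Δv ≈ 4.63 km/s

Stage wet mass = m₀ − payload = 20,570 − 968 = 19,602 kg.
Stage dry mass = ε × stage wet mass = 0.147 × 19,602 = 2,881.49 kg.
Burnout mass m_f = stage dry + payload = 2,881.49 + 968 = 3,849.49 kg.
Δv = v_e · ln(20,570/3,849.49) = 2760.0 × ln(5.344) = 2760.0 × 1.6759 ≈ 4625 m/s.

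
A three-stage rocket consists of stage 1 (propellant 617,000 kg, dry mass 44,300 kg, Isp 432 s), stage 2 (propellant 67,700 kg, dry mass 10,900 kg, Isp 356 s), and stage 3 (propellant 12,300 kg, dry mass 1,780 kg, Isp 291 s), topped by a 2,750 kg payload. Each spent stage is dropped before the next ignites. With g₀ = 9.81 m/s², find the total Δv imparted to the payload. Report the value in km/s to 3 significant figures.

Ignition mass of stage 1 = 617,000+44,300 + 67,700+10,900 + 12,300+1,780 + 2,750 = 756,730 kg.
Stage 1: m₀ = 756,730 kg, m_f = 756,730 − 617,000 = 139,730 kg; Δv = 432×9.81×ln(5.416) = 4237.9×1.6893 ≈ 7159 m/s.
Stage 2: m₀ = 95,430 kg, m_f = 95,430 − 67,700 = 27,730 kg; Δv = 356×9.81×ln(3.441) = 3492.4×1.2359 ≈ 4316 m/s.
Stage 3: m₀ = 16,830 kg, m_f = 16,830 − 12,300 = 4,530 kg; Δv = 291×9.81×ln(3.715) = 2854.7×1.3124 ≈ 3747 m/s.
Total Δv = 7159 + 4316 + 3747 = 15222 m/s.

Δv ≈ 15.2 km/s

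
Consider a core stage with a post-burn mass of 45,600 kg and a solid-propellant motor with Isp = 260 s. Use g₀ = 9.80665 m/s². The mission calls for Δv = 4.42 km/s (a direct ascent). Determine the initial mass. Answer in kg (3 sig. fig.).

v_e = Isp · g₀ = 260 × 9.80665 = 2549.7 m/s.
From the ideal rocket equation, m₀/m_f = exp(Δv / v_e) = exp(4420 / 2549.7) = exp(1.7335) = 5.6605.
m₀ = m_f × 5.6605 = 45,600 × 5.6605 = 258,119 kg.

initial mass ≈ 258000 kg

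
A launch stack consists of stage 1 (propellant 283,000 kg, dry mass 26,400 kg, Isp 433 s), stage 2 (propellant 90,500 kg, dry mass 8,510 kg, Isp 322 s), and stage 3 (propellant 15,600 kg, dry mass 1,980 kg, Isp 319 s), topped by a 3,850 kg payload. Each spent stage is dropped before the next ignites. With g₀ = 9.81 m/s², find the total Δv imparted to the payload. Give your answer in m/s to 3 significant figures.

Ignition mass of stage 1 = 283,000+26,400 + 90,500+8,510 + 15,600+1,980 + 3,850 = 429,840 kg.
Stage 1: m₀ = 429,840 kg, m_f = 429,840 − 283,000 = 146,840 kg; Δv = 433×9.81×ln(2.927) = 4247.7×1.0741 ≈ 4562 m/s.
Stage 2: m₀ = 120,440 kg, m_f = 120,440 − 90,500 = 29,940 kg; Δv = 322×9.81×ln(4.023) = 3158.8×1.3920 ≈ 4397 m/s.
Stage 3: m₀ = 21,430 kg, m_f = 21,430 − 15,600 = 5,830 kg; Δv = 319×9.81×ln(3.676) = 3129.4×1.3018 ≈ 4074 m/s.
Total Δv = 4562 + 4397 + 4074 = 13033 m/s.

Δv ≈ 13000 m/s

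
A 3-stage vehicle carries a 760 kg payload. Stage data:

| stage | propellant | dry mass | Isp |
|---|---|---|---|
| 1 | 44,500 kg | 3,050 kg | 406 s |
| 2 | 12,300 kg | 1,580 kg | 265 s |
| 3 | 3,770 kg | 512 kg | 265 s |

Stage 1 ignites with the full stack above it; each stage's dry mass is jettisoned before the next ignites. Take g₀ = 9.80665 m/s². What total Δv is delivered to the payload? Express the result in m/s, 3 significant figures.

Δv ≈ 10700 m/s

Ignition mass of stage 1 = 44,500+3,050 + 12,300+1,580 + 3,770+512 + 760 = 66,472 kg.
Stage 1: m₀ = 66,472 kg, m_f = 66,472 − 44,500 = 21,972 kg; Δv = 406×9.80665×ln(3.025) = 3981.5×1.1070 ≈ 4408 m/s.
Stage 2: m₀ = 18,922 kg, m_f = 18,922 − 12,300 = 6,622 kg; Δv = 265×9.80665×ln(2.857) = 2598.8×1.0499 ≈ 2729 m/s.
Stage 3: m₀ = 5,042 kg, m_f = 5,042 − 3,770 = 1,272 kg; Δv = 265×9.80665×ln(3.964) = 2598.8×1.3772 ≈ 3579 m/s.
Total Δv = 4408 + 2729 + 3579 = 10716 m/s.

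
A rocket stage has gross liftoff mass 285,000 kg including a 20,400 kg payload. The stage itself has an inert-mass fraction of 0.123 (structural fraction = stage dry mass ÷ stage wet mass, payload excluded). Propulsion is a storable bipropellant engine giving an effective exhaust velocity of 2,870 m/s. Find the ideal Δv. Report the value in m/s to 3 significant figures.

Δv ≈ 4830 m/s

Stage wet mass = m₀ − payload = 285,000 − 20,400 = 264,600 kg.
Stage dry mass = ε × stage wet mass = 0.123 × 264,600 = 32,545.8 kg.
Burnout mass m_f = stage dry + payload = 32,545.8 + 20,400 = 52,945.8 kg.
Rocket equation: Δv = v_e · ln(285,000/52,945.8) = 2870.0 × ln(5.383) = 2870.0 × 1.6832 ≈ 4831 m/s.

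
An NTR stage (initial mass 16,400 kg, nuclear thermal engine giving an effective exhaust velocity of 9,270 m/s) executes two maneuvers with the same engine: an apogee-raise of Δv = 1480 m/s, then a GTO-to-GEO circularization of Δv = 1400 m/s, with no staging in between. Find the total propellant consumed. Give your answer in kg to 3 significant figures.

total propellant consumed ≈ 4380 kg

After the first burn: m = 16400 × exp(−1480/9270.0) = 16400 × 0.85244 = 13,980 kg.
After the second burn: m = 13,980 × exp(−1400/9270.0) = 13,980 × 0.85983 = 12,020.4 kg.
Total propellant = m₀ − m_final = 16400 − 12,020.4 = 4,379.6 kg.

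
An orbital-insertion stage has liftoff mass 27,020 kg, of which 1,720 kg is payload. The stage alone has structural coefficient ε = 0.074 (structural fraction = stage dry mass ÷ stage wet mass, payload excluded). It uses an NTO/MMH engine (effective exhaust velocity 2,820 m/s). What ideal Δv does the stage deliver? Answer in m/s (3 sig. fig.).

Stage wet mass = m₀ − payload = 27,020 − 1,720 = 25,300 kg.
Stage dry mass = ε × stage wet mass = 0.074 × 25,300 = 1,872.2 kg.
Burnout mass m_f = stage dry + payload = 1,872.2 + 1,720 = 3,592.2 kg.
Δv = v_e · ln(27,020/3,592.2) = 2820.0 × ln(7.522) = 2820.0 × 2.0178 ≈ 5690 m/s.

Δv ≈ 5690 m/s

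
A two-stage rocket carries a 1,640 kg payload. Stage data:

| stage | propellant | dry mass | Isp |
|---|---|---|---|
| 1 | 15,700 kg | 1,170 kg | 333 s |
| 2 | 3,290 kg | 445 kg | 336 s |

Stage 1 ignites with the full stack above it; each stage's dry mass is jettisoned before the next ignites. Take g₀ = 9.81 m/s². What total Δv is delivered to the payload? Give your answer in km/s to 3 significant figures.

Δv ≈ 7.12 km/s

Ignition mass of stage 1 = 15,700+1,170 + 3,290+445 + 1,640 = 22,245 kg.
Stage 1: m₀ = 22,245 kg, m_f = 22,245 − 15,700 = 6,545 kg; Δv = 333×9.81×ln(3.399) = 3266.7×1.2234 ≈ 3997 m/s.
Stage 2: m₀ = 5,375 kg, m_f = 5,375 − 3,290 = 2,085 kg; Δv = 336×9.81×ln(2.578) = 3296.2×0.9470 ≈ 3121 m/s.
Total Δv = 3997 + 3121 = 7118 m/s.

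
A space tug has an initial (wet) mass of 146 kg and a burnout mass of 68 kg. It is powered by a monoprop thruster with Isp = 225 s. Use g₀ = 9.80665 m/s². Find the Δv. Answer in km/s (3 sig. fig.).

Δv ≈ 1.69 km/s

v_e = Isp · g₀ = 225 × 9.80665 = 2206.5 m/s.
Δv = v_e · ln(m₀/m_f) = 2206.5 × ln(2.147) = 2206.5 × 0.7641 ≈ 1686.0 m/s.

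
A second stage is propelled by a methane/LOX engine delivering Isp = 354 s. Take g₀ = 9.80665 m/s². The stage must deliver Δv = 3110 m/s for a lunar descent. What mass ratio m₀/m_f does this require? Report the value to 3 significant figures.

mass ratio ≈ 2.45

v_e = Isp · g₀ = 354 × 9.80665 = 3471.6 m/s.
From the ideal rocket equation, m₀/m_f = exp(Δv / v_e) = exp(3110 / 3471.6) = exp(0.8959) = 2.4494.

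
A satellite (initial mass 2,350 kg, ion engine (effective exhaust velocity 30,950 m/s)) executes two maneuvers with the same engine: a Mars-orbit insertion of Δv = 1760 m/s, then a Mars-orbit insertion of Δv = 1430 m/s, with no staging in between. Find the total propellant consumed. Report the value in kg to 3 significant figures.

After the first burn: m = 2350 × exp(−1760/30950.0) = 2350 × 0.94472 = 2,220.09 kg.
After the second burn: m = 2,220.09 × exp(−1430/30950.0) = 2,220.09 × 0.95485 = 2,119.85 kg.
Total propellant = m₀ − m_final = 2350 − 2,119.85 = 230.15 kg.

total propellant consumed ≈ 230 kg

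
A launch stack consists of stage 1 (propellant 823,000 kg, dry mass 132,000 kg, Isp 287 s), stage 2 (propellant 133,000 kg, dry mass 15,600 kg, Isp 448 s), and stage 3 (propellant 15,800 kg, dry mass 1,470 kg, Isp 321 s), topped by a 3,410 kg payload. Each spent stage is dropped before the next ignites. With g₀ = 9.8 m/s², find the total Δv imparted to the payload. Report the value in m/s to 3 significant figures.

Δv ≈ 15000 m/s

Ignition mass of stage 1 = 823,000+132,000 + 133,000+15,600 + 15,800+1,470 + 3,410 = 1,124,280 kg.
Stage 1: m₀ = 1,124,280 kg, m_f = 1,124,280 − 823,000 = 301,280 kg; Δv = 287×9.8×ln(3.732) = 2812.6×1.3169 ≈ 3704 m/s.
Stage 2: m₀ = 169,280 kg, m_f = 169,280 − 133,000 = 36,280 kg; Δv = 448×9.8×ln(4.666) = 4390.4×1.5403 ≈ 6762 m/s.
Stage 3: m₀ = 20,680 kg, m_f = 20,680 − 15,800 = 4,880 kg; Δv = 321×9.8×ln(4.238) = 3145.8×1.4440 ≈ 4543 m/s.
Total Δv = 3704 + 6762 + 4543 = 15009 m/s.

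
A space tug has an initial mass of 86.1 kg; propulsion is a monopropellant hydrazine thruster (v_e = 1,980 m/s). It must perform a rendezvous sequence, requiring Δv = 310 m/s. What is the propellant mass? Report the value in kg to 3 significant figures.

propellant mass ≈ 12.5 kg

Using Δv = v_e ln(m₀/m_f): m₀/m_f = exp(Δv / v_e) = exp(310 / 1980.0) = exp(0.1566) = 1.1695.
m_f = 86.1 / 1.1695 = 73.6212 kg, so propellant = m₀ − m_f = 86.1 − 73.6212 = 12.4788 kg.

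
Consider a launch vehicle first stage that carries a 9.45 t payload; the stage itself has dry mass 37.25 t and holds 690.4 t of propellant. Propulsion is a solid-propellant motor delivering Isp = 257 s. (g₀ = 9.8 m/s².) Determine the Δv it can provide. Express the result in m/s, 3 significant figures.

Δv ≈ 6950 m/s

v_e = Isp · g₀ = 257 × 9.8 = 2518.6 m/s.
m₀ = payload + dry + propellant = 9.45 + 37.25 + 690.4 = 737.1 t.
m_f = payload + dry = 9.45 + 37.25 = 46.7 t.
Rocket equation: Δv = v_e · ln(m₀/m_f) = 2518.6 × ln(15.78) = 2518.6 × 2.7590 ≈ 6948.8 m/s.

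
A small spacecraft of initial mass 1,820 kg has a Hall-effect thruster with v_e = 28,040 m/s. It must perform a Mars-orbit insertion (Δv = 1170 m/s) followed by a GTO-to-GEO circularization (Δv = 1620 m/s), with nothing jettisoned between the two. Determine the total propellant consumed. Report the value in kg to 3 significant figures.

After the first burn: m = 1820 × exp(−1170/28040.0) = 1820 × 0.95913 = 1,745.62 kg.
After the second burn: m = 1,745.62 × exp(−1620/28040.0) = 1,745.62 × 0.94386 = 1,647.62 kg.
Total propellant = m₀ − m_final = 1820 − 1,647.62 = 172.38 kg.

total propellant consumed ≈ 172 kg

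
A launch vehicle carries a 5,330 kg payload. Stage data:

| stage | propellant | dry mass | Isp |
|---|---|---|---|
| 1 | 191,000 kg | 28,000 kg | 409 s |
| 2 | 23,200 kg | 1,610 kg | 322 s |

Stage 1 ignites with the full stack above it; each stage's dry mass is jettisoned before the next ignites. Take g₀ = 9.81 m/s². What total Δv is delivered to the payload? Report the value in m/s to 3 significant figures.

Ignition mass of stage 1 = 191,000+28,000 + 23,200+1,610 + 5,330 = 249,140 kg.
Stage 1: m₀ = 249,140 kg, m_f = 249,140 − 191,000 = 58,140 kg; Δv = 409×9.81×ln(4.285) = 4012.3×1.4552 ≈ 5839 m/s.
Stage 2: m₀ = 30,140 kg, m_f = 30,140 − 23,200 = 6,940 kg; Δv = 322×9.81×ln(4.343) = 3158.8×1.4686 ≈ 4639 m/s.
Total Δv = 5839 + 4639 = 10478 m/s.

Δv ≈ 10500 m/s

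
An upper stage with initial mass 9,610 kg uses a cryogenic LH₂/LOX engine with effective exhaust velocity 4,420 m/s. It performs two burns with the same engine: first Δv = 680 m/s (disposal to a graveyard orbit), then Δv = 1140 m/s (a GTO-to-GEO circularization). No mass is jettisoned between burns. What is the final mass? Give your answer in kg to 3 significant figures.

After the first burn: m = 9610 × exp(−680/4420.0) = 9610 × 0.85740 = 8,239.61 kg.
After the second burn: m = 8,239.61 × exp(−1140/4420.0) = 8,239.61 × 0.77266 = 6,366.42 kg.

final mass ≈ 6370 kg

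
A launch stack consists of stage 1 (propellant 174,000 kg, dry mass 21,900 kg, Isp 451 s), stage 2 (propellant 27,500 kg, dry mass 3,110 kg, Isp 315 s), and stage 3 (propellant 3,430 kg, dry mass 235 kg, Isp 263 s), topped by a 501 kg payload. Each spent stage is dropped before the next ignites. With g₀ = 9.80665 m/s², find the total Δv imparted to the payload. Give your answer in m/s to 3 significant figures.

Δv ≈ 15500 m/s

Ignition mass of stage 1 = 174,000+21,900 + 27,500+3,110 + 3,430+235 + 501 = 230,676 kg.
Stage 1: m₀ = 230,676 kg, m_f = 230,676 − 174,000 = 56,676 kg; Δv = 451×9.80665×ln(4.07) = 4422.8×1.4037 ≈ 6208 m/s.
Stage 2: m₀ = 34,776 kg, m_f = 34,776 − 27,500 = 7,276 kg; Δv = 315×9.80665×ln(4.78) = 3089.1×1.5643 ≈ 4832 m/s.
Stage 3: m₀ = 4,166 kg, m_f = 4,166 − 3,430 = 736 kg; Δv = 263×9.80665×ln(5.66) = 2579.1×1.7335 ≈ 4471 m/s.
Total Δv = 6208 + 4832 + 4471 = 15511 m/s.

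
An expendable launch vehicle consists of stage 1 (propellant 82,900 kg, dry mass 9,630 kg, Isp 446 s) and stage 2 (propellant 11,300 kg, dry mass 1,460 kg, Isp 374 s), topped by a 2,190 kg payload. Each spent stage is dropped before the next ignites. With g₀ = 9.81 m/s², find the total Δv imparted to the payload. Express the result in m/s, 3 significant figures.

Δv ≈ 11600 m/s

Ignition mass of stage 1 = 82,900+9,630 + 11,300+1,460 + 2,190 = 107,480 kg.
Stage 1: m₀ = 107,480 kg, m_f = 107,480 − 82,900 = 24,580 kg; Δv = 446×9.81×ln(4.373) = 4375.3×1.4754 ≈ 6455 m/s.
Stage 2: m₀ = 14,950 kg, m_f = 14,950 − 11,300 = 3,650 kg; Δv = 374×9.81×ln(4.096) = 3668.9×1.4100 ≈ 5173 m/s.
Total Δv = 6455 + 5173 = 11628 m/s.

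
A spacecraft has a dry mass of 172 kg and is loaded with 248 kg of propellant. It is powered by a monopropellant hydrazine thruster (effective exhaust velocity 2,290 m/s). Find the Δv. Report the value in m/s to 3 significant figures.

Δv ≈ 2040 m/s

m₀ = m_dry + m_prop = 172 + 248 = 420 kg.
Using Δv = v_e ln(m₀/m_f): Δv = v_e · ln(m₀/m_f) = 2290.0 × ln(2.442) = 2290.0 × 0.8928 ≈ 2044.4 m/s.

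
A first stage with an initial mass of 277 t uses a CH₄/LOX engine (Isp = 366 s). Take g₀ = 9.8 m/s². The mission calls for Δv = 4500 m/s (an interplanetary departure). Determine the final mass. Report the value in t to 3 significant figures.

final mass ≈ 79.0 t

v_e = Isp · g₀ = 366 × 9.8 = 3586.8 m/s.
m₀/m_f = exp(Δv / v_e) = exp(4500 / 3586.8) = exp(1.2546) = 3.5064.
m_f = m₀ / 3.5064 = 277 / 3.5064 = 78.9984 t.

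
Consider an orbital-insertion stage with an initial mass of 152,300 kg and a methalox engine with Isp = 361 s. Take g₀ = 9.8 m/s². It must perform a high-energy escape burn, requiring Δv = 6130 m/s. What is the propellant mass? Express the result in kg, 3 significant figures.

v_e = Isp · g₀ = 361 × 9.8 = 3537.8 m/s.
Using Δv = v_e ln(m₀/m_f): m₀/m_f = exp(Δv / v_e) = exp(6130 / 3537.8) = exp(1.7327) = 5.6560.
m_f = 152,300 / 5.6560 = 26,927.2 kg, so propellant = m₀ − m_f = 152,300 − 26,927.2 = 125,372.8 kg.

propellant mass ≈ 125000 kg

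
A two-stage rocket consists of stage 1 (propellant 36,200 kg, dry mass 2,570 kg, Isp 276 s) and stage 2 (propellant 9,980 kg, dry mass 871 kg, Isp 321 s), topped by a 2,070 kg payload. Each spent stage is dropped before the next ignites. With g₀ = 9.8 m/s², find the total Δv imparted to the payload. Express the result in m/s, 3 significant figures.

Δv ≈ 7920 m/s

Ignition mass of stage 1 = 36,200+2,570 + 9,980+871 + 2,070 = 51,691 kg.
Stage 1: m₀ = 51,691 kg, m_f = 51,691 − 36,200 = 15,491 kg; Δv = 276×9.8×ln(3.337) = 2704.8×1.2050 ≈ 3259 m/s.
Stage 2: m₀ = 12,921 kg, m_f = 12,921 − 9,980 = 2,941 kg; Δv = 321×9.8×ln(4.393) = 3145.8×1.4801 ≈ 4656 m/s.
Total Δv = 3259 + 4656 = 7915 m/s.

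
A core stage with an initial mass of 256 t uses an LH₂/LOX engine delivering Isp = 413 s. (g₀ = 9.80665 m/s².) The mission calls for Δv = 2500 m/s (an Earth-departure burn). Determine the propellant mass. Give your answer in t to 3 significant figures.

propellant mass ≈ 118 t

v_e = Isp · g₀ = 413 × 9.80665 = 4050.1 m/s.
m₀/m_f = exp(Δv / v_e) = exp(2500 / 4050.1) = exp(0.6173) = 1.8538.
m_f = 256 / 1.8538 = 138.095 t, so propellant = m₀ − m_f = 256 − 138.095 = 117.905 t.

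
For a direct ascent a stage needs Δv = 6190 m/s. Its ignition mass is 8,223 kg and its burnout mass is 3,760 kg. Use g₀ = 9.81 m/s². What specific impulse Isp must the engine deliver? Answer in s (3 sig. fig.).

Isp ≈ 806 s

ln(m₀/m_f) = ln(8223/3760) = ln(2.187) = 0.7825.
Rocket equation: v_e = Δv / ln(m₀/m_f) = 6190 / 0.7825 = 7910.4 m/s.
Isp = v_e / g₀ = 7910.4 / 9.81 = 806.4 s.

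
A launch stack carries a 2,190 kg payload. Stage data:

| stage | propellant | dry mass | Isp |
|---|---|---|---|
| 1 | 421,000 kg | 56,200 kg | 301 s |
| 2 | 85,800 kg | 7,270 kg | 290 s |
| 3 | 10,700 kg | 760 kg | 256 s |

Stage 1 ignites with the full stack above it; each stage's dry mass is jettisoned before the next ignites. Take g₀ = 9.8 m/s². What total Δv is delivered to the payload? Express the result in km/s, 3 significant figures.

Ignition mass of stage 1 = 421,000+56,200 + 85,800+7,270 + 10,700+760 + 2,190 = 583,920 kg.
Stage 1: m₀ = 583,920 kg, m_f = 583,920 − 421,000 = 162,920 kg; Δv = 301×9.8×ln(3.584) = 2949.8×1.2765 ≈ 3765 m/s.
Stage 2: m₀ = 106,720 kg, m_f = 106,720 − 85,800 = 20,920 kg; Δv = 290×9.8×ln(5.101) = 2842.0×1.6295 ≈ 4631 m/s.
Stage 3: m₀ = 13,650 kg, m_f = 13,650 − 10,700 = 2,950 kg; Δv = 256×9.8×ln(4.627) = 2508.8×1.5319 ≈ 3843 m/s.
Total Δv = 3765 + 4631 + 3843 = 12239 m/s.

Δv ≈ 12.2 km/s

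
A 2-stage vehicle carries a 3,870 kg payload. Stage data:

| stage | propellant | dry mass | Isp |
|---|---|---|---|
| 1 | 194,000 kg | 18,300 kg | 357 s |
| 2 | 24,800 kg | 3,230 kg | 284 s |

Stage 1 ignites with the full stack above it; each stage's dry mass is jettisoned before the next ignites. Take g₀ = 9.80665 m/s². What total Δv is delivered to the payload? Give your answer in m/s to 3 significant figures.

Δv ≈ 9720 m/s

Ignition mass of stage 1 = 194,000+18,300 + 24,800+3,230 + 3,870 = 244,200 kg.
Stage 1: m₀ = 244,200 kg, m_f = 244,200 − 194,000 = 50,200 kg; Δv = 357×9.80665×ln(4.865) = 3501.0×1.5820 ≈ 5538 m/s.
Stage 2: m₀ = 31,900 kg, m_f = 31,900 − 24,800 = 7,100 kg; Δv = 284×9.80665×ln(4.493) = 2785.1×1.5025 ≈ 4185 m/s.
Total Δv = 5538 + 4185 = 9723 m/s.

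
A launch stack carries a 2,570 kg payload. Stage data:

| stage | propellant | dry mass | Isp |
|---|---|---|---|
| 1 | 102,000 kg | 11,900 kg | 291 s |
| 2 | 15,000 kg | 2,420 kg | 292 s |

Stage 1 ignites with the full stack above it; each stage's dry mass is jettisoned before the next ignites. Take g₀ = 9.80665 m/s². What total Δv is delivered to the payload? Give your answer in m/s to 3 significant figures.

Ignition mass of stage 1 = 102,000+11,900 + 15,000+2,420 + 2,570 = 133,890 kg.
Stage 1: m₀ = 133,890 kg, m_f = 133,890 − 102,000 = 31,890 kg; Δv = 291×9.80665×ln(4.198) = 2853.7×1.4347 ≈ 4094 m/s.
Stage 2: m₀ = 19,990 kg, m_f = 19,990 − 15,000 = 4,990 kg; Δv = 292×9.80665×ln(4.006) = 2863.5×1.3878 ≈ 3974 m/s.
Total Δv = 4094 + 3974 = 8068 m/s.

Δv ≈ 8070 m/s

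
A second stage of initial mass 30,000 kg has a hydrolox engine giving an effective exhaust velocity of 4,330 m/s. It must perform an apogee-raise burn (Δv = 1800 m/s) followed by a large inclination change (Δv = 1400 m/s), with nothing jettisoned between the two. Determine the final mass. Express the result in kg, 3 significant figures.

final mass ≈ 14300 kg

After the first burn: m = 30000 × exp(−1800/4330.0) = 30000 × 0.65988 = 19,796.4 kg.
After the second burn: m = 19,796.4 × exp(−1400/4330.0) = 19,796.4 × 0.72374 = 14,327.4 kg.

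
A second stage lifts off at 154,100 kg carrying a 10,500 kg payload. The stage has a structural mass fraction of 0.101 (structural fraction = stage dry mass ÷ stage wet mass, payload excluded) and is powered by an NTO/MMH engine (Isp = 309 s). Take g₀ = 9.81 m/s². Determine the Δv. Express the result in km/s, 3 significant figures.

Stage wet mass = m₀ − payload = 154,100 − 10,500 = 143,600 kg.
Stage dry mass = ε × stage wet mass = 0.101 × 143,600 = 14,503.6 kg.
Burnout mass m_f = stage dry + payload = 14,503.6 + 10,500 = 25,003.6 kg.
v_e = Isp · g₀ = 309 × 9.81 = 3031.3 m/s.
Δv = v_e · ln(154,100/25,003.6) = 3031.3 × ln(6.163) = 3031.3 × 1.8186 ≈ 5513 m/s.

Δv ≈ 5.51 km/s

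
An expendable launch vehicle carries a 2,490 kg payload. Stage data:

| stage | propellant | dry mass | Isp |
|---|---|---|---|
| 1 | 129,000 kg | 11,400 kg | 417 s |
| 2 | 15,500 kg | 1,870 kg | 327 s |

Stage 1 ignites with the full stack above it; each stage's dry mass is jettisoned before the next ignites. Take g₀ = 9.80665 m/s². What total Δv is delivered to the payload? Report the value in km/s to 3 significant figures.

Δv ≈ 11.5 km/s

Ignition mass of stage 1 = 129,000+11,400 + 15,500+1,870 + 2,490 = 160,260 kg.
Stage 1: m₀ = 160,260 kg, m_f = 160,260 − 129,000 = 31,260 kg; Δv = 417×9.80665×ln(5.127) = 4089.4×1.6345 ≈ 6684 m/s.
Stage 2: m₀ = 19,860 kg, m_f = 19,860 − 15,500 = 4,360 kg; Δv = 327×9.80665×ln(4.555) = 3206.8×1.5162 ≈ 4862 m/s.
Total Δv = 6684 + 4862 = 11546 m/s.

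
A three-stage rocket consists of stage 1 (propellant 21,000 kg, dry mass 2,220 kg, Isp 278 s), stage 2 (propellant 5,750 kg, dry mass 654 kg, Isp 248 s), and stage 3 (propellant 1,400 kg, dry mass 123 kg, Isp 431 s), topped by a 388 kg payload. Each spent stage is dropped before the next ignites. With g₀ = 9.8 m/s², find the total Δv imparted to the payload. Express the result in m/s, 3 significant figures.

Ignition mass of stage 1 = 21,000+2,220 + 5,750+654 + 1,400+123 + 388 = 31,535 kg.
Stage 1: m₀ = 31,535 kg, m_f = 31,535 − 21,000 = 10,535 kg; Δv = 278×9.8×ln(2.993) = 2724.4×1.0964 ≈ 2987 m/s.
Stage 2: m₀ = 8,315 kg, m_f = 8,315 − 5,750 = 2,565 kg; Δv = 248×9.8×ln(3.242) = 2430.4×1.1761 ≈ 2858 m/s.
Stage 3: m₀ = 1,911 kg, m_f = 1,911 − 1,400 = 511 kg; Δv = 431×9.8×ln(3.74) = 4223.8×1.3190 ≈ 5571 m/s.
Total Δv = 2987 + 2858 + 5571 = 11416 m/s.

Δv ≈ 11400 m/s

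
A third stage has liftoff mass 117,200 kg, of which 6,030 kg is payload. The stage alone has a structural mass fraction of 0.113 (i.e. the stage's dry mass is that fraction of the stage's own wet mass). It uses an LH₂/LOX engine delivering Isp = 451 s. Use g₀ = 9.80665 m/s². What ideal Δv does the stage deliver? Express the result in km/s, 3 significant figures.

Stage wet mass = m₀ − payload = 117,200 − 6,030 = 111,170 kg.
Stage dry mass = ε × stage wet mass = 0.113 × 111,170 = 12,562.2 kg.
Burnout mass m_f = stage dry + payload = 12,562.2 + 6,030 = 18,592.2 kg.
v_e = Isp · g₀ = 451 × 9.80665 = 4422.8 m/s.
Rocket equation: Δv = v_e · ln(117,200/18,592.2) = 4422.8 × ln(6.304) = 4422.8 × 1.8411 ≈ 8143 m/s.

Δv ≈ 8.14 km/s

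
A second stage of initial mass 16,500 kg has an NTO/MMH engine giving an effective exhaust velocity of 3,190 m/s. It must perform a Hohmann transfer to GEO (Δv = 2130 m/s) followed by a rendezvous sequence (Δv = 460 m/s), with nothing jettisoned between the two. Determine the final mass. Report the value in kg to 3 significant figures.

final mass ≈ 7330 kg

After the first burn: m = 16500 × exp(−2130/3190.0) = 16500 × 0.51288 = 8,462.52 kg.
After the second burn: m = 8,462.52 × exp(−460/3190.0) = 8,462.52 × 0.86571 = 7,326.09 kg.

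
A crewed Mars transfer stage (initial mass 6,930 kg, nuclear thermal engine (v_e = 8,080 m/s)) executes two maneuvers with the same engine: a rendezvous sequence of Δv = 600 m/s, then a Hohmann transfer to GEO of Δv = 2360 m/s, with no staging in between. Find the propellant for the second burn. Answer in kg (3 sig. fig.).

After the first burn: m = 6930 × exp(−600/8080.0) = 6930 × 0.92843 = 6,434.02 kg.
After the second burn: m = 6,434.02 × exp(−2360/8080.0) = 6,434.02 × 0.74671 = 4,804.35 kg.
Second-burn propellant = 6,434.02 − 4,804.35 = 1,629.67 kg.

propellant for the second burn ≈ 1630 kg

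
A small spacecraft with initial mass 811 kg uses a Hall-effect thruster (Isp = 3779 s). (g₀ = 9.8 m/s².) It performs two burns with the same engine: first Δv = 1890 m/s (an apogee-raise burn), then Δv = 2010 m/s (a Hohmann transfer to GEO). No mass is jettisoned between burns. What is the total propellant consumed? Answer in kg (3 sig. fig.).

v_e = Isp · g₀ = 3779 × 9.8 = 37034.2 m/s.
After the first burn: m = 811 × exp(−1890/37034.2) = 811 × 0.95025 = 770.653 kg.
After the second burn: m = 770.653 × exp(−2010/37034.2) = 770.653 × 0.94717 = 729.939 kg.
Total propellant = m₀ − m_final = 811 − 729.939 = 81.061 kg.

total propellant consumed ≈ 81.1 kg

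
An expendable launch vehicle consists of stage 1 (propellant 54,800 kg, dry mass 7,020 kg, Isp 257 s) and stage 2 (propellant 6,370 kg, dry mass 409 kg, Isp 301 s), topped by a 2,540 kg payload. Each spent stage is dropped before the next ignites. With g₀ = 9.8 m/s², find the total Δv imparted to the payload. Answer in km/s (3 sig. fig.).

Ignition mass of stage 1 = 54,800+7,020 + 6,370+409 + 2,540 = 71,139 kg.
Stage 1: m₀ = 71,139 kg, m_f = 71,139 − 54,800 = 16,339 kg; Δv = 257×9.8×ln(4.354) = 2518.6×1.4711 ≈ 3705 m/s.
Stage 2: m₀ = 9,319 kg, m_f = 9,319 − 6,370 = 2,949 kg; Δv = 301×9.8×ln(3.16) = 2949.8×1.1506 ≈ 3394 m/s.
Total Δv = 3705 + 3394 = 7099 m/s.

Δv ≈ 7.10 km/s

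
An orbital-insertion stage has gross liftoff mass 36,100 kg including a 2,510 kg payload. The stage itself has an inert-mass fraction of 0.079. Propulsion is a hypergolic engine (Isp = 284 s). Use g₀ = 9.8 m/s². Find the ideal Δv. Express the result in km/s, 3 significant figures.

Δv ≈ 5.41 km/s

Stage wet mass = m₀ − payload = 36,100 − 2,510 = 33,590 kg.
Stage dry mass = ε × stage wet mass = 0.079 × 33,590 = 2,653.61 kg.
Burnout mass m_f = stage dry + payload = 2,653.61 + 2,510 = 5,163.61 kg.
v_e = Isp · g₀ = 284 × 9.8 = 2783.2 m/s.
Rocket equation: Δv = v_e · ln(36,100/5,163.61) = 2783.2 × ln(6.991) = 2783.2 × 1.9447 ≈ 5412 m/s.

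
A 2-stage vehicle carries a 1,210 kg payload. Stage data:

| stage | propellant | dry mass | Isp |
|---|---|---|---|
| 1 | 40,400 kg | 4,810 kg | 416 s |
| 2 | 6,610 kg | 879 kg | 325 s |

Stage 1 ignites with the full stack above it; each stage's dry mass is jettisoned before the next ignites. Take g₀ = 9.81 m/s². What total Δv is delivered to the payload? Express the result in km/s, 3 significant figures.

Ignition mass of stage 1 = 40,400+4,810 + 6,610+879 + 1,210 = 53,909 kg.
Stage 1: m₀ = 53,909 kg, m_f = 53,909 − 40,400 = 13,509 kg; Δv = 416×9.81×ln(3.991) = 4081.0×1.3839 ≈ 5648 m/s.
Stage 2: m₀ = 8,699 kg, m_f = 8,699 − 6,610 = 2,089 kg; Δv = 325×9.81×ln(4.164) = 3188.2×1.4265 ≈ 4548 m/s.
Total Δv = 5648 + 4548 = 10196 m/s.

Δv ≈ 10.2 km/s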